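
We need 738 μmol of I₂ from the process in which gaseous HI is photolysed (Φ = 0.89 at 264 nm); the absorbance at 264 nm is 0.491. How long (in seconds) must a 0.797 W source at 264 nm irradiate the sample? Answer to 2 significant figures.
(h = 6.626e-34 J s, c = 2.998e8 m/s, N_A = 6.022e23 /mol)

Product: 738 μmol = 7.38e-4 mol.
Photons that must be absorbed: 7.38e-4 / 0.89 = 8.292e-4 mol.
Fraction absorbed: 1 − 10^(−0.491) = 0.6772.
Incident photons needed: 8.292e-4 / 0.6772 = 0.001224 mol.
Photon energy: hc/λ = 7.525e-19 J; per mole, 4.532e5 J mol⁻¹.
Energy required: 0.001224 × 4.532e5 = 554.7 J.
Time: 554.7 J / 0.797 W = 700 s.

t ≈ 700 s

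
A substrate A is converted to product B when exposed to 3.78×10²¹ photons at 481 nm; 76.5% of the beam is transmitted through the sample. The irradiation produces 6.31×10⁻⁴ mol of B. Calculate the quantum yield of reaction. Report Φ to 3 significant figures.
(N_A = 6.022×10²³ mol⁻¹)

Moles of photons: 3.78×10²¹ / 6.022×10²³ = 0.006277 mol.
Fraction absorbed: 1 − 76.5/100 = 0.2350.
Photons absorbed: 0.2350 × 0.006277 = 0.001475 mol.
Φ = 6.31×10⁻⁴ mol / 0.001475 mol photons = 0.428.

Φ = 0.428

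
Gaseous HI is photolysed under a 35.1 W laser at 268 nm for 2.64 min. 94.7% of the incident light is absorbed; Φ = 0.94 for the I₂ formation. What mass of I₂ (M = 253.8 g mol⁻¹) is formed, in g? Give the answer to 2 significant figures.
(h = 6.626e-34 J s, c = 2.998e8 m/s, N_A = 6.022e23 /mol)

2.8 g

Photon energy at 268 nm: hc/λ = (6.626e-34)(2.998e8)/(268e-9) = 7.412e-19 J.
Energy delivered: (35.1 W)(158.4 s) = 5560 J.
Photons incident: 5560 / 7.412e-19 = 7.501e21, i.e. 7.501e21/6.022e23 = 0.01246 mol.
Photons absorbed: 0.947 × 0.01246 = 0.01180 mol.
Product: Φ × n_abs = 0.94 × 0.01180 = 0.01109 mol.
Mass: 0.01109 × 253.8 = 2.815 g = 2.8 g.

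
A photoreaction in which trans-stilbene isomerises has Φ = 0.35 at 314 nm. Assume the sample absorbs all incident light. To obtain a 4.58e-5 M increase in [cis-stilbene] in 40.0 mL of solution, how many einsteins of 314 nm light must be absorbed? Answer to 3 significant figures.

Product: (4.58e-5 M)(0.04 L) = 1.832e-6 mol.
Photons that must be absorbed: 1.832e-6 / 0.35 = 5.234e-6 mol.

5.23e-6 einstein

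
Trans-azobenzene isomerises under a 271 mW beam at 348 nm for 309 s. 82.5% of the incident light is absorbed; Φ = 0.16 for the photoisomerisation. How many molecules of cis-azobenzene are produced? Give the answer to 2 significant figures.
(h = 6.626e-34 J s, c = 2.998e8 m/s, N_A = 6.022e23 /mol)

Photon energy at 348 nm: hc/λ = (6.626e-34)(2.998e8)/(348e-9) = 5.708e-19 J.
Energy delivered: (271 mW)(309 s) = 83.74 J.
Photons incident: 83.74 / 5.708e-19 = 1.467e20, i.e. 1.467e20/6.022e23 = 2.436e-4 mol.
Photons absorbed: 0.825 × 2.436e-4 = 2.010e-4 mol.
Product: Φ × n_abs = 0.16 × 2.010e-4 = 3.216e-5 mol.
As a count: 3.216e-5 × 6.022e23 = 1.9e19.

1.9e19 molecules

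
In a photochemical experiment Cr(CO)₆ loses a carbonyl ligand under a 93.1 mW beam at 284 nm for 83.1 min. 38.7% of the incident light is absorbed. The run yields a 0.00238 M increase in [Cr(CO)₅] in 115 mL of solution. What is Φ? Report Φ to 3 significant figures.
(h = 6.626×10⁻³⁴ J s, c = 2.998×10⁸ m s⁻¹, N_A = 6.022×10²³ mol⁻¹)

Product: (0.00238 M)(0.115 L) = 2.737×10⁻⁴ mol.
Photon energy at 284 nm: hc/λ = (6.626×10⁻³⁴)(2.998×10⁸)/(284×10⁻⁹) = 6.995×10⁻¹⁹ J.
Energy delivered: (93.1 mW)(4986 s) = 464.2 J.
Photons incident: 464.2 / 6.995×10⁻¹⁹ = 6.636×10²⁰, i.e. 6.636×10²⁰/6.022×10²³ = 0.001102 mol.
Photons absorbed: 0.387 × 0.001102 = 4.265×10⁻⁴ mol.
Φ = 2.737×10⁻⁴ mol / 4.265×10⁻⁴ mol photons = 0.642.

Φ = 0.642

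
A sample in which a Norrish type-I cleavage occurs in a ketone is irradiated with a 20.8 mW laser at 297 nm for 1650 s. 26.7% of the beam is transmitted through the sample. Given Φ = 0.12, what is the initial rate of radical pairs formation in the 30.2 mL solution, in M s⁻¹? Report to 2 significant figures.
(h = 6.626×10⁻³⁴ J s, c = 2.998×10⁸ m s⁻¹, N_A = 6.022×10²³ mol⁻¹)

1.5×10⁻⁷ M s⁻¹

Photon energy at 297 nm: hc/λ = (6.626×10⁻³⁴)(2.998×10⁸)/(297×10⁻⁹) = 6.688×10⁻¹⁹ J.
Energy delivered: (20.8 mW)(1650 s) = 34.32 J.
Photons incident: 34.32 / 6.688×10⁻¹⁹ = 5.132×10¹⁹, i.e. 5.132×10¹⁹/6.022×10²³ = 8.522×10⁻⁵ mol.
Fraction absorbed: 1 − 26.7/100 = 0.7330.
Photons absorbed: 0.7330 × 8.522×10⁻⁵ = 6.247×10⁻⁵ mol.
Product formed: 0.12 × 6.247×10⁻⁵ = 7.496×10⁻⁶ mol.
Rate: 7.496×10⁻⁶ mol / (1650 s × 0.0302 L) = 1.5×10⁻⁷ M s⁻¹.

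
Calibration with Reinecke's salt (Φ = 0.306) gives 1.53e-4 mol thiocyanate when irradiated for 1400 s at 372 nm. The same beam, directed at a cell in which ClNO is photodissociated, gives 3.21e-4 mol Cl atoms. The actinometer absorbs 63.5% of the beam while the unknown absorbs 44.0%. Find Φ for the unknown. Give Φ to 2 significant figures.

Φ = 0.93

Photons absorbed by the actinometer: 1.53e-4 / 0.306 = 5.000e-4 mol.
Incident flux: 5.000e-4 / 0.635 = 7.874e-4 einstein.
Absorbed by unknown: 0.440 × 7.874e-4 = 3.465e-4 mol.
Φ(unknown) = 3.21e-4 / 3.465e-4 = 0.93.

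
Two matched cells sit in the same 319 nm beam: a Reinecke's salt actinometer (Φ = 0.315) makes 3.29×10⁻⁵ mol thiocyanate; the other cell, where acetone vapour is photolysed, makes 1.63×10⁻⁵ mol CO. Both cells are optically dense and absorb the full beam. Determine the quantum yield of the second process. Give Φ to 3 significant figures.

Photons absorbed by the actinometer: 3.29×10⁻⁵ / 0.315 = 1.044×10⁻⁴ mol.
Φ(unknown) = 1.63×10⁻⁵ / 1.044×10⁻⁴ = 0.156.

Φ = 0.156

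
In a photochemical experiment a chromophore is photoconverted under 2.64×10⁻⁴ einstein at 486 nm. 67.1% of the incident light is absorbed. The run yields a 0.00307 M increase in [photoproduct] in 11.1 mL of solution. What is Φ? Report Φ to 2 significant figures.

Φ = 0.19

Product: (0.00307 M)(0.0111 L) = 3.408×10⁻⁵ mol.
Photons absorbed: 0.671 × 2.64×10⁻⁴ = 1.771×10⁻⁴ mol.
Φ = 3.408×10⁻⁵ mol / 1.771×10⁻⁴ mol photons = 0.19.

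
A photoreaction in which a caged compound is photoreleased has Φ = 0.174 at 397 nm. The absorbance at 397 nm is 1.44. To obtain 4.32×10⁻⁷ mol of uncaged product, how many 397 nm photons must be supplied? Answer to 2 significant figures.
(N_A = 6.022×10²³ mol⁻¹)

1.6×10¹⁸ photons

Photons that must be absorbed: 4.32×10⁻⁷ / 0.174 = 2.483×10⁻⁶ mol.
Fraction absorbed: 1 − 10^(−1.44) = 0.9637.
Incident photons needed: 2.483×10⁻⁶ / 0.9637 = 2.577×10⁻⁶ mol.
Photon count: 2.577×10⁻⁶ × 6.022×10²³ = 1.6×10¹⁸.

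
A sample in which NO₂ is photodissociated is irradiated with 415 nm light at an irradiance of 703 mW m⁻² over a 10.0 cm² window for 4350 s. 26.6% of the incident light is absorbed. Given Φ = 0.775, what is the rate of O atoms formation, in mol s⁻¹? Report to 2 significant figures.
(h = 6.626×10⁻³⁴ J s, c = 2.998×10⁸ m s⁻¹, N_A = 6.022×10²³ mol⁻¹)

Photon energy at 415 nm: hc/λ = (6.626×10⁻³⁴)(2.998×10⁸)/(415×10⁻⁹) = 4.787×10⁻¹⁹ J.
Energy delivered: (703 mW m⁻²)(10.0×10⁻⁴ m²)(4350 s) = 3.058 J.
Photons incident: 3.058 / 4.787×10⁻¹⁹ = 6.388×10¹⁸, i.e. 6.388×10¹⁸/6.022×10²³ = 1.061×10⁻⁵ mol.
Photons absorbed: 0.266 × 1.061×10⁻⁵ = 2.822×10⁻⁶ mol.
Product formed: 0.775 × 2.822×10⁻⁶ = 2.187×10⁻⁶ mol.
Rate: 2.187×10⁻⁶ / 4350 s = 5.0×10⁻¹⁰ mol s⁻¹.

5.0×10⁻¹⁰ mol s⁻¹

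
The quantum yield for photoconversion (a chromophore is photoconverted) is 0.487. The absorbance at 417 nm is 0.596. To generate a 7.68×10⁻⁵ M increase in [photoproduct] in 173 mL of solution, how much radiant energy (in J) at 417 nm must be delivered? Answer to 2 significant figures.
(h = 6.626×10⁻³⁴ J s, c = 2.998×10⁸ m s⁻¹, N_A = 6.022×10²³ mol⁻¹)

Product: (7.68×10⁻⁵ M)(0.173 L) = 1.329×10⁻⁵ mol.
Photons that must be absorbed: 1.329×10⁻⁵ / 0.487 = 2.729×10⁻⁵ mol.
Fraction absorbed: 1 − 10^(−0.596) = 0.7465.
Incident photons needed: 2.729×10⁻⁵ / 0.7465 = 3.656×10⁻⁵ mol.
Photon energy: hc/λ = 4.764×10⁻¹⁹ J; per mole, 2.869×10⁵ J mol⁻¹.
Energy required: 3.656×10⁻⁵ × 2.869×10⁵ = 10 J.

10 J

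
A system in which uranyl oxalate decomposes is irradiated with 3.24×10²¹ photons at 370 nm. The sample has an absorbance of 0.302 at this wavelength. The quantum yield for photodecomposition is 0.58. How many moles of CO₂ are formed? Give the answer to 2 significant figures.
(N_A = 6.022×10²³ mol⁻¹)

Moles of photons: 3.24×10²¹ / 6.022×10²³ = 0.005380 mol.
Fraction absorbed: 1 − 10^(−0.302) = 0.5011.
Photons absorbed: 0.5011 × 0.005380 = 0.002696 mol.
Product: Φ × n_abs = 0.58 × 0.002696 = 0.001564 mol.

0.0016 mol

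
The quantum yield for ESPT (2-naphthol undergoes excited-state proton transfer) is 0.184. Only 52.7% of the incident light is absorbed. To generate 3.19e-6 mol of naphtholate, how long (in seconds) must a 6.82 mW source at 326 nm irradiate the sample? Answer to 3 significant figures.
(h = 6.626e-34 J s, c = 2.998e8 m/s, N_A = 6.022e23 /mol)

Photons that must be absorbed: 3.19e-6 / 0.184 = 1.734e-5 mol.
Incident photons needed: 1.734e-5 / 0.527 = 3.290e-5 mol.
Photon energy: hc/λ = 6.093e-19 J; per mole, 3.669e5 J mol⁻¹.
Energy required: 3.290e-5 × 3.669e5 = 12.07 J.
Time: 12.07 J / 0.00682 W = 1770 s.

t ≈ 1770 s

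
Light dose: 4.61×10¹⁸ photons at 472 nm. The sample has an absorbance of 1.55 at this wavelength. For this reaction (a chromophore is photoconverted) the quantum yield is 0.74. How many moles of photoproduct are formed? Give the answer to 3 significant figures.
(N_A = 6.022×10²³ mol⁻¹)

Moles of photons: 4.61×10¹⁸ / 6.022×10²³ = 7.655×10⁻⁶ mol.
Fraction absorbed: 1 − 10^(−1.55) = 0.9718.
Photons absorbed: 0.9718 × 7.655×10⁻⁶ = 7.439×10⁻⁶ mol.
Product: Φ × n_abs = 0.74 × 7.439×10⁻⁶ = 5.505×10⁻⁶ mol.

5.51×10⁻⁶ mol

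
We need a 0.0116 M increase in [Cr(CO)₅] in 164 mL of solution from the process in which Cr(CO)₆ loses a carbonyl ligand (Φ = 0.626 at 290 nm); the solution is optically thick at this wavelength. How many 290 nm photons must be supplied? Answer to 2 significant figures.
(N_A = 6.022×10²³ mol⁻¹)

1.8×10²¹ photons

Product: (0.0116 M)(0.164 L) = 0.001902 mol.
Photons that must be absorbed: 0.001902 / 0.626 = 0.003038 mol.
Photon count: 0.003038 × 6.022×10²³ = 1.8×10²¹.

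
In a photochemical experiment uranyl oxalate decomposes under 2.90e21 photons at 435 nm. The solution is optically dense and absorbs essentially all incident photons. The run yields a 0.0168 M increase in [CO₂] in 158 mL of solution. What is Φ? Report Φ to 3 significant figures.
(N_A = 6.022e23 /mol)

Product: (0.0168 M)(0.158 L) = 0.002654 mol.
Moles of photons: 2.90e21 / 6.022e23 = 0.004816 mol.
Φ = 0.002654 mol / 0.004816 mol photons = 0.551.

Φ = 0.551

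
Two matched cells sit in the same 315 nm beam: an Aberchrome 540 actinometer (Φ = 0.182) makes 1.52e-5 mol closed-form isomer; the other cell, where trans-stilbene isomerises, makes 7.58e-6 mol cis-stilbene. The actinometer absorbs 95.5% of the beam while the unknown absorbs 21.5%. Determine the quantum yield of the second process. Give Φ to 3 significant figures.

Φ = 0.403

Photons absorbed by the actinometer: 1.52e-5 / 0.182 = 8.352e-5 mol.
Incident flux: 8.352e-5 / 0.955 = 8.746e-5 einstein.
Absorbed by unknown: 0.215 × 8.746e-5 = 1.880e-5 mol.
Φ(unknown) = 7.58e-6 / 1.880e-5 = 0.403.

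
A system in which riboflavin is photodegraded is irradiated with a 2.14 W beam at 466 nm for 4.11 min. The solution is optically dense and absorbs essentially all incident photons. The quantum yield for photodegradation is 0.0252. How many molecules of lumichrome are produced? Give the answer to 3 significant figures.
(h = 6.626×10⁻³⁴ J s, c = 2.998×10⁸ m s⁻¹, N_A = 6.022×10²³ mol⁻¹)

Photon energy at 466 nm: hc/λ = (6.626×10⁻³⁴)(2.998×10⁸)/(466×10⁻⁹) = 4.263×10⁻¹⁹ J.
Energy delivered: (2.14 W)(246.6 s) = 527.7 J.
Photons incident: 527.7 / 4.263×10⁻¹⁹ = 1.238×10²¹, i.e. 1.238×10²¹/6.022×10²³ = 0.002056 mol.
Product: Φ × n_abs = 0.0252 × 0.002056 = 5.181×10⁻⁵ mol.
As a count: 5.181×10⁻⁵ × 6.022×10²³ = 3.12×10¹⁹.

3.12×10¹⁹ molecules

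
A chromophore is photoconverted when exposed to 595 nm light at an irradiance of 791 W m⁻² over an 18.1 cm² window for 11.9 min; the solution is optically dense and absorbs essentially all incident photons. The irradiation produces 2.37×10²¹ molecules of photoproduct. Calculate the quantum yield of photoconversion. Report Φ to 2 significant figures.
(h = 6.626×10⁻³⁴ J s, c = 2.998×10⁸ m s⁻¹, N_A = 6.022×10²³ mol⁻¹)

Φ = 0.77

Product: 2.37×10²¹ / 6.022×10²³ = 0.003936 mol.
Photon energy at 595 nm: hc/λ = (6.626×10⁻³⁴)(2.998×10⁸)/(595×10⁻⁹) = 3.339×10⁻¹⁹ J.
Energy delivered: (791 W m⁻²)(18.1×10⁻⁴ m²)(714 s) = 1022 J.
Photons incident: 1022 / 3.339×10⁻¹⁹ = 3.061×10²¹, i.e. 3.061×10²¹/6.022×10²³ = 0.005083 mol.
Φ = 0.003936 mol / 0.005083 mol photons = 0.77.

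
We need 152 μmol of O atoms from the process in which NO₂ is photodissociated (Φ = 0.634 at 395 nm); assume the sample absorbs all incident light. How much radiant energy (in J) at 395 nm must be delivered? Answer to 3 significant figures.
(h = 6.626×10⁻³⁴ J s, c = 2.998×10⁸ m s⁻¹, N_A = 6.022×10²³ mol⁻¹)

72.6 J

Product: 152 μmol = 1.52×10⁻⁴ mol.
Photons that must be absorbed: 1.52×10⁻⁴ / 0.634 = 2.397×10⁻⁴ mol.
Photon energy: hc/λ = 5.029×10⁻¹⁹ J; per mole, 3.028×10⁵ J mol⁻¹.
Energy required: 2.397×10⁻⁴ × 3.028×10⁵ = 72.6 J.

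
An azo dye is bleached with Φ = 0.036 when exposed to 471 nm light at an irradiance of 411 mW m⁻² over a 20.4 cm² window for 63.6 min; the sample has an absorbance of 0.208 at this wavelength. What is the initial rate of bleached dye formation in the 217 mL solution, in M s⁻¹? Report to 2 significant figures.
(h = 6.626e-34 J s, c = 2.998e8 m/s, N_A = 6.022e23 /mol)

Photon energy at 471 nm: hc/λ = (6.626e-34)(2.998e8)/(471e-9) = 4.218e-19 J.
Energy delivered: (411 mW m⁻²)(20.4e-4 m²)(3816 s) = 3.199 J.
Photons incident: 3.199 / 4.218e-19 = 7.584e18, i.e. 7.584e18/6.022e23 = 1.259e-5 mol.
Fraction absorbed: 1 − 10^(−0.208) = 0.3806.
Photons absorbed: 0.3806 × 1.259e-5 = 4.792e-6 mol.
Product formed: 0.036 × 4.792e-6 = 1.725e-7 mol.
Rate: 1.725e-7 mol / (3816 s × 0.217 L) = 2.1e-10 M s⁻¹.

2.1e-10 M s⁻¹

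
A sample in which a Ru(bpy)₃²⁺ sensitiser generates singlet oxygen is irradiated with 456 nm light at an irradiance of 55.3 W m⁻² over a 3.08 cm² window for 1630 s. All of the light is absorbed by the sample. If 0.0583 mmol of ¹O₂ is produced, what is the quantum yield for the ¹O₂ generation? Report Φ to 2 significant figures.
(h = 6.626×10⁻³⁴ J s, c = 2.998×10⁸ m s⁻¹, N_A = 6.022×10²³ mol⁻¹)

Product: 0.0583 mmol = 5.83×10⁻⁵ mol.
Photon energy at 456 nm: hc/λ = (6.626×10⁻³⁴)(2.998×10⁸)/(456×10⁻⁹) = 4.356×10⁻¹⁹ J.
Energy delivered: (55.3 W m⁻²)(3.08×10⁻⁴ m²)(1630 s) = 27.76 J.
Photons incident: 27.76 / 4.356×10⁻¹⁹ = 6.373×10¹⁹, i.e. 6.373×10¹⁹/6.022×10²³ = 1.058×10⁻⁴ mol.
Φ = 5.83×10⁻⁵ mol / 1.058×10⁻⁴ mol photons = 0.55.

Φ = 0.55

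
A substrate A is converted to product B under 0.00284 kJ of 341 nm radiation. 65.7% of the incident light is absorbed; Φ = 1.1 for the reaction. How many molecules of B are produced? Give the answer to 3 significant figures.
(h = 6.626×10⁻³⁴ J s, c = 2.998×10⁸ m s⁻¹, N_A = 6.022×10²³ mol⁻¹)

Photon energy at 341 nm: hc/λ = (6.626×10⁻³⁴)(2.998×10⁸)/(341×10⁻⁹) = 5.825×10⁻¹⁹ J.
Incident energy: 0.00284 kJ = 2.84 J.
Photons incident: 2.84 / 5.825×10⁻¹⁹ = 4.876×10¹⁸, i.e. 4.876×10¹⁸/6.022×10²³ = 8.097×10⁻⁶ mol.
Photons absorbed: 0.657 × 8.097×10⁻⁶ = 5.320×10⁻⁶ mol.
Product: Φ × n_abs = 1.1 × 5.320×10⁻⁶ = 5.852×10⁻⁶ mol.
As a count: 5.852×10⁻⁶ × 6.022×10²³ = 3.52×10¹⁸.

3.52×10¹⁸ molecules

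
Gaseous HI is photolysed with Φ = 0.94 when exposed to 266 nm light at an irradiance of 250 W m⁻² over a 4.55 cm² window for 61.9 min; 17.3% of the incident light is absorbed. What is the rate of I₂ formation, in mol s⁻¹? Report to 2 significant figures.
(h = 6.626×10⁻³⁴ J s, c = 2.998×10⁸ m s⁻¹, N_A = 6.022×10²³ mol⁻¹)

Photon energy at 266 nm: hc/λ = (6.626×10⁻³⁴)(2.998×10⁸)/(266×10⁻⁹) = 7.468×10⁻¹⁹ J.
Energy delivered: (250 W m⁻²)(4.55×10⁻⁴ m²)(3714 s) = 422.5 J.
Photons incident: 422.5 / 7.468×10⁻¹⁹ = 5.657×10²⁰, i.e. 5.657×10²⁰/6.022×10²³ = 9.394×10⁻⁴ mol.
Photons absorbed: 0.173 × 9.394×10⁻⁴ = 1.625×10⁻⁴ mol.
Product formed: 0.94 × 1.625×10⁻⁴ = 1.527×10⁻⁴ mol.
Rate: 1.527×10⁻⁴ / 3714 s = 4.1×10⁻⁸ mol s⁻¹.

4.1×10⁻⁸ mol s⁻¹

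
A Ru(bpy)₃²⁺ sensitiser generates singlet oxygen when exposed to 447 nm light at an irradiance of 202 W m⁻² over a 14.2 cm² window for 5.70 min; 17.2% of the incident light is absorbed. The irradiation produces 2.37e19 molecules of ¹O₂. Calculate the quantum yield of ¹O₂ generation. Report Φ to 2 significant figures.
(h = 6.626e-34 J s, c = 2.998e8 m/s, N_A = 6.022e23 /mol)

Product: 2.37e19 / 6.022e23 = 3.936e-5 mol.
Photon energy at 447 nm: hc/λ = (6.626e-34)(2.998e8)/(447e-9) = 4.444e-19 J.
Energy delivered: (202 W m⁻²)(14.2e-4 m²)(342 s) = 98.10 J.
Photons incident: 98.10 / 4.444e-19 = 2.207e20, i.e. 2.207e20/6.022e23 = 3.665e-4 mol.
Photons absorbed: 0.172 × 3.665e-4 = 6.304e-5 mol.
Φ = 3.936e-5 mol / 6.304e-5 mol photons = 0.62.

Φ = 0.62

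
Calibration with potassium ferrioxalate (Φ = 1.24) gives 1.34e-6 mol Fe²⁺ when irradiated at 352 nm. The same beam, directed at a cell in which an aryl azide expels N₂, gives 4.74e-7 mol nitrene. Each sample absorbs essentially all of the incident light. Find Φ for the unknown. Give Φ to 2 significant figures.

Φ = 0.44

Photons absorbed by the actinometer: 1.34e-6 / 1.24 = 1.081e-6 mol.
Φ(unknown) = 4.74e-7 / 1.081e-6 = 0.44.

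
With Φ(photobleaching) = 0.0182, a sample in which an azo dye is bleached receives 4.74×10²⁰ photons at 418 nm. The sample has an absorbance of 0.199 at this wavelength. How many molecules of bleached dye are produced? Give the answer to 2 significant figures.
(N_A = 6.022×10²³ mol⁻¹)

3.2×10¹⁸ molecules

Moles of photons: 4.74×10²⁰ / 6.022×10²³ = 7.871×10⁻⁴ mol.
Fraction absorbed: 1 − 10^(−0.199) = 0.3676.
Photons absorbed: 0.3676 × 7.871×10⁻⁴ = 2.893×10⁻⁴ mol.
Product: Φ × n_abs = 0.0182 × 2.893×10⁻⁴ = 5.265×10⁻⁶ mol.
As a count: 5.265×10⁻⁶ × 6.022×10²³ = 3.2×10¹⁸.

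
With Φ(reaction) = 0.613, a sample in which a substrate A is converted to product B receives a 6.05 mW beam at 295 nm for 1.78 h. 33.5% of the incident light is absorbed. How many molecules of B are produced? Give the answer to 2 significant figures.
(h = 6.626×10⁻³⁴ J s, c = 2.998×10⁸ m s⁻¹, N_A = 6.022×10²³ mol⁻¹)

Photon energy at 295 nm: hc/λ = (6.626×10⁻³⁴)(2.998×10⁸)/(295×10⁻⁹) = 6.734×10⁻¹⁹ J.
Energy delivered: (6.05 mW)(6408 s) = 38.77 J.
Photons incident: 38.77 / 6.734×10⁻¹⁹ = 5.757×10¹⁹, i.e. 5.757×10¹⁹/6.022×10²³ = 9.560×10⁻⁵ mol.
Photons absorbed: 0.335 × 9.560×10⁻⁵ = 3.203×10⁻⁵ mol.
Product: Φ × n_abs = 0.613 × 3.203×10⁻⁵ = 1.963×10⁻⁵ mol.
As a count: 1.963×10⁻⁵ × 6.022×10²³ = 1.2×10¹⁹.

1.2×10¹⁹ molecules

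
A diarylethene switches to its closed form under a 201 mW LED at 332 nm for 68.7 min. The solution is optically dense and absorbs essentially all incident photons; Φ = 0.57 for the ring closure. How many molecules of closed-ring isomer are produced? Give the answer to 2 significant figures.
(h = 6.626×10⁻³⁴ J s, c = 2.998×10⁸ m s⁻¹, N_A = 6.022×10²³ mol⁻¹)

Photon energy at 332 nm: hc/λ = (6.626×10⁻³⁴)(2.998×10⁸)/(332×10⁻⁹) = 5.983×10⁻¹⁹ J.
Energy delivered: (201 mW)(4122 s) = 828.5 J.
Photons incident: 828.5 / 5.983×10⁻¹⁹ = 1.385×10²¹, i.e. 1.385×10²¹/6.022×10²³ = 0.002300 mol.
Product: Φ × n_abs = 0.57 × 0.002300 = 0.001311 mol.
As a count: 0.001311 × 6.022×10²³ = 7.9×10²⁰.

7.9×10²⁰ molecules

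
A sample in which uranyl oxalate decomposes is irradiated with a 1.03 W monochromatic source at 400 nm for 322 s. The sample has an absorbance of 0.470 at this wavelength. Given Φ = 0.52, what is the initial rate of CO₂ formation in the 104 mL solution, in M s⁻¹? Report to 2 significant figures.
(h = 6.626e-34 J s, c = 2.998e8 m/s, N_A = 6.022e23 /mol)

Photon energy at 400 nm: hc/λ = (6.626e-34)(2.998e8)/(400e-9) = 4.966e-19 J.
Energy delivered: (1.03 W)(322 s) = 331.7 J.
Photons incident: 331.7 / 4.966e-19 = 6.679e20, i.e. 6.679e20/6.022e23 = 0.001109 mol.
Fraction absorbed: 1 − 10^(−0.470) = 0.6612.
Photons absorbed: 0.6612 × 0.001109 = 7.333e-4 mol.
Product formed: 0.52 × 7.333e-4 = 3.813e-4 mol.
Rate: 3.813e-4 mol / (322 s × 0.104 L) = 1.1e-5 M s⁻¹.

1.1e-5 M s⁻¹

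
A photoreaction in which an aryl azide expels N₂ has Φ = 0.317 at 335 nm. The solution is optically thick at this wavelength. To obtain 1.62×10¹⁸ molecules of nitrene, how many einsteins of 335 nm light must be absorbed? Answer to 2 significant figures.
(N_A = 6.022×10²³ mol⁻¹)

8.5×10⁻⁶ einstein

Product: 1.62×10¹⁸ / 6.022×10²³ = 2.690×10⁻⁶ mol.
Photons that must be absorbed: 2.690×10⁻⁶ / 0.317 = 8.486×10⁻⁶ mol.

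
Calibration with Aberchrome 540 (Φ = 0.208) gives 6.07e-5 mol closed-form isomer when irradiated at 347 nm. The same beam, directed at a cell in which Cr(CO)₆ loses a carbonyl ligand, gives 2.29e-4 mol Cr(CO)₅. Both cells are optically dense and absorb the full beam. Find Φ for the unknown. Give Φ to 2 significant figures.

Φ = 0.78

Photons absorbed by the actinometer: 6.07e-5 / 0.208 = 2.918e-4 mol.
Φ(unknown) = 2.29e-4 / 2.918e-4 = 0.78.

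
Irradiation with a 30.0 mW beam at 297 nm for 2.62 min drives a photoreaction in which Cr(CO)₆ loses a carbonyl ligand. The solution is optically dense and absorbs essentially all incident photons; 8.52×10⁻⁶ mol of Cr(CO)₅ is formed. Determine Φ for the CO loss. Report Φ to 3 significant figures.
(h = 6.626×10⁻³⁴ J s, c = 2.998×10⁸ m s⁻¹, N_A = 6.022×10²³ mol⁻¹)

Photon energy at 297 nm: hc/λ = (6.626×10⁻³⁴)(2.998×10⁸)/(297×10⁻⁹) = 6.688×10⁻¹⁹ J.
Energy delivered: (30.0 mW)(157.2 s) = 4.716 J.
Photons incident: 4.716 / 6.688×10⁻¹⁹ = 7.051×10¹⁸, i.e. 7.051×10¹⁸/6.022×10²³ = 1.171×10⁻⁵ mol.
Φ = 8.52×10⁻⁶ mol / 1.171×10⁻⁵ mol photons = 0.728.

Φ = 0.728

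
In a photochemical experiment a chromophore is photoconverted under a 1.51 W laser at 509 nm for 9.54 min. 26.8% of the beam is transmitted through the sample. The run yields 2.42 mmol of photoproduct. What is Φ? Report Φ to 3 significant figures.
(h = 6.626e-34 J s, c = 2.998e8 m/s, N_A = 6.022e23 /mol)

Φ = 0.899

Product: 2.42 mmol = 0.00242 mol.
Photon energy at 509 nm: hc/λ = (6.626e-34)(2.998e8)/(509e-9) = 3.903e-19 J.
Energy delivered: (1.51 W)(572.4 s) = 864.3 J.
Photons incident: 864.3 / 3.903e-19 = 2.214e21, i.e. 2.214e21/6.022e23 = 0.003677 mol.
Fraction absorbed: 1 − 26.8/100 = 0.7320.
Photons absorbed: 0.7320 × 0.003677 = 0.002692 mol.
Φ = 0.00242 mol / 0.002692 mol photons = 0.899.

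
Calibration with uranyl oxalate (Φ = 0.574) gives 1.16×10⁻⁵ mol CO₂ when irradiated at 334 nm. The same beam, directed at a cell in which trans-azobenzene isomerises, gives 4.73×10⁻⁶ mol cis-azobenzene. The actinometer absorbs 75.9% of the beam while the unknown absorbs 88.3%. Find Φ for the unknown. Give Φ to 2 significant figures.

Photons absorbed by the actinometer: 1.16×10⁻⁵ / 0.574 = 2.021×10⁻⁵ mol.
Incident flux: 2.021×10⁻⁵ / 0.759 = 2.663×10⁻⁵ einstein.
Absorbed by unknown: 0.883 × 2.663×10⁻⁵ = 2.351×10⁻⁵ mol.
Φ(unknown) = 4.73×10⁻⁶ / 2.351×10⁻⁵ = 0.20.

Φ = 0.20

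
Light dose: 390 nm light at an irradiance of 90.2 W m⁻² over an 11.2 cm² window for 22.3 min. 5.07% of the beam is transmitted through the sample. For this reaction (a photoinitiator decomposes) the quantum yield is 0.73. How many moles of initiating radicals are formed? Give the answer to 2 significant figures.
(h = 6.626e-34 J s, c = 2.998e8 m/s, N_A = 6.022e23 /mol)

Photon energy at 390 nm: hc/λ = (6.626e-34)(2.998e8)/(390e-9) = 5.094e-19 J.
Energy delivered: (90.2 W m⁻²)(11.2e-4 m²)(1338 s) = 135.2 J.
Photons incident: 135.2 / 5.094e-19 = 2.654e20, i.e. 2.654e20/6.022e23 = 4.407e-4 mol.
Fraction absorbed: 1 − 5.07/100 = 0.9493.
Photons absorbed: 0.9493 × 4.407e-4 = 4.184e-4 mol.
Product: Φ × n_abs = 0.73 × 4.184e-4 = 3.054e-4 mol.

3.1e-4 mol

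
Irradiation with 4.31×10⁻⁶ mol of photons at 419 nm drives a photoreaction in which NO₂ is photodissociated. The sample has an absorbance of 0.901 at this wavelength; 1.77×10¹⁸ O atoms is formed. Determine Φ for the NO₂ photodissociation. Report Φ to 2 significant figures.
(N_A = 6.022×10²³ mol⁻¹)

Φ = 0.78

Product: 1.77×10¹⁸ / 6.022×10²³ = 2.939×10⁻⁶ mol.
Fraction absorbed: 1 − 10^(−0.901) = 0.8744.
Photons absorbed: 0.8744 × 4.31×10⁻⁶ = 3.769×10⁻⁶ mol.
Φ = 2.939×10⁻⁶ mol / 3.769×10⁻⁶ mol photons = 0.78.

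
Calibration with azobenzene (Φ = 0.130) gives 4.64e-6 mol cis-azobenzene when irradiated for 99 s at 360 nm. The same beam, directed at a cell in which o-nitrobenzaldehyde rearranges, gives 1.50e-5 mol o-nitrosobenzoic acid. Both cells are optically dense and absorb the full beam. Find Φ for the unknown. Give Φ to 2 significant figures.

Photons absorbed by the actinometer: 4.64e-6 / 0.130 = 3.569e-5 mol.
Φ(unknown) = 1.50e-5 / 3.569e-5 = 0.42.

Φ = 0.42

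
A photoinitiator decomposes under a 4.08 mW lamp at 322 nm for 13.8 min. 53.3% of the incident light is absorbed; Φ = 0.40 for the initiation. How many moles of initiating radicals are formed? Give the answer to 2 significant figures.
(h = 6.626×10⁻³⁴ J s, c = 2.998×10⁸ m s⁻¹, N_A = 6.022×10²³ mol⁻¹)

1.9×10⁻⁶ mol

Photon energy at 322 nm: hc/λ = (6.626×10⁻³⁴)(2.998×10⁸)/(322×10⁻⁹) = 6.169×10⁻¹⁹ J.
Energy delivered: (4.08 mW)(828 s) = 3.378 J.
Photons incident: 3.378 / 6.169×10⁻¹⁹ = 5.476×10¹⁸, i.e. 5.476×10¹⁸/6.022×10²³ = 9.093×10⁻⁶ mol.
Photons absorbed: 0.533 × 9.093×10⁻⁶ = 4.847×10⁻⁶ mol.
Product: Φ × n_abs = 0.40 × 4.847×10⁻⁶ = 1.939×10⁻⁶ mol.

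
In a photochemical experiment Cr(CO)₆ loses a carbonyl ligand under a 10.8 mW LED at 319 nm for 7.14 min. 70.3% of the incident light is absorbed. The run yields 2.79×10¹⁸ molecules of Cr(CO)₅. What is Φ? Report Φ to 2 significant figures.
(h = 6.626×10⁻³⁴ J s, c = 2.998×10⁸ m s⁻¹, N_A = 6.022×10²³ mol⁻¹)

Product: 2.79×10¹⁸ / 6.022×10²³ = 4.633×10⁻⁶ mol.
Photon energy at 319 nm: hc/λ = (6.626×10⁻³⁴)(2.998×10⁸)/(319×10⁻⁹) = 6.227×10⁻¹⁹ J.
Energy delivered: (10.8 mW)(428.4 s) = 4.627 J.
Photons incident: 4.627 / 6.227×10⁻¹⁹ = 7.431×10¹⁸, i.e. 7.431×10¹⁸/6.022×10²³ = 1.234×10⁻⁵ mol.
Photons absorbed: 0.703 × 1.234×10⁻⁵ = 8.675×10⁻⁶ mol.
Φ = 4.633×10⁻⁶ mol / 8.675×10⁻⁶ mol photons = 0.53.

Φ = 0.53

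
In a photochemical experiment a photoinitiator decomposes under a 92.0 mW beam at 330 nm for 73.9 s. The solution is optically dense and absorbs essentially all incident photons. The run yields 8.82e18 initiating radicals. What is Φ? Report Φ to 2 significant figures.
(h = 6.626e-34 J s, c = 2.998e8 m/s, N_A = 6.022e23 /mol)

Φ = 0.78

Product: 8.82e18 / 6.022e23 = 1.465e-5 mol.
Photon energy at 330 nm: hc/λ = (6.626e-34)(2.998e8)/(330e-9) = 6.020e-19 J.
Energy delivered: (92.0 mW)(73.9 s) = 6.799 J.
Photons incident: 6.799 / 6.020e-19 = 1.129e19, i.e. 1.129e19/6.022e23 = 1.875e-5 mol.
Φ = 1.465e-5 mol / 1.875e-5 mol photons = 0.78.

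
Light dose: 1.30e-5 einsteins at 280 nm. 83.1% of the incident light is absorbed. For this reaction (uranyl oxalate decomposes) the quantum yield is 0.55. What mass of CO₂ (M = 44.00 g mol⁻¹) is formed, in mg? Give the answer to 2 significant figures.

0.26 mg

Photons absorbed: 0.831 × 1.30e-5 = 1.080e-5 mol.
Product: Φ × n_abs = 0.55 × 1.080e-5 = 5.940e-6 mol.
Mass: 5.940e-6 × 44.00 = 2.614e-4 g = 0.26 mg.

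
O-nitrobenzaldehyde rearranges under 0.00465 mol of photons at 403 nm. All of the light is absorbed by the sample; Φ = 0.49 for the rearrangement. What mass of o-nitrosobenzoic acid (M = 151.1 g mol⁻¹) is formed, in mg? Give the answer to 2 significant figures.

340 mg

Product: Φ × n_abs = 0.49 × 0.00465 = 0.002278 mol.
Mass: 0.002278 × 151.1 = 0.3442 g = 340 mg.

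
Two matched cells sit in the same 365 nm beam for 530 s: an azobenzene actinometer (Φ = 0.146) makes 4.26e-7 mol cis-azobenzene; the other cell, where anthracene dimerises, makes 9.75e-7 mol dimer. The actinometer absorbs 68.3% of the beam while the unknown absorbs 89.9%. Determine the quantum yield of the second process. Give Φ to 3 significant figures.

Photons absorbed by the actinometer: 4.26e-7 / 0.146 = 2.918e-6 mol.
Incident flux: 2.918e-6 / 0.683 = 4.272e-6 einstein.
Absorbed by unknown: 0.899 × 4.272e-6 = 3.841e-6 mol.
Φ(unknown) = 9.75e-7 / 3.841e-6 = 0.254.

Φ = 0.254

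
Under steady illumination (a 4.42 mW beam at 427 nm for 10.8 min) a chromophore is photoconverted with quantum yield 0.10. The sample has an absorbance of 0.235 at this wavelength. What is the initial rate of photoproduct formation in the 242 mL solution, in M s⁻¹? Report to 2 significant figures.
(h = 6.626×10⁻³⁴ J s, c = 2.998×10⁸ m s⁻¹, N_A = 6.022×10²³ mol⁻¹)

2.7×10⁻⁹ M s⁻¹

Photon energy at 427 nm: hc/λ = (6.626×10⁻³⁴)(2.998×10⁸)/(427×10⁻⁹) = 4.652×10⁻¹⁹ J.
Energy delivered: (4.42 mW)(648 s) = 2.864 J.
Photons incident: 2.864 / 4.652×10⁻¹⁹ = 6.156×10¹⁸, i.e. 6.156×10¹⁸/6.022×10²³ = 1.022×10⁻⁵ mol.
Fraction absorbed: 1 − 10^(−0.235) = 0.4179.
Photons absorbed: 0.4179 × 1.022×10⁻⁵ = 4.271×10⁻⁶ mol.
Product formed: 0.10 × 4.271×10⁻⁶ = 4.271×10⁻⁷ mol.
Rate: 4.271×10⁻⁷ mol / (648 s × 0.242 L) = 2.7×10⁻⁹ M s⁻¹.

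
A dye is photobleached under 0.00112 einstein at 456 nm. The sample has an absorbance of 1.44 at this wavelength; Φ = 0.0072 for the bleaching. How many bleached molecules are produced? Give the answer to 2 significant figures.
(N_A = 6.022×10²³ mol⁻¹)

Fraction absorbed: 1 − 10^(−1.44) = 0.9637.
Photons absorbed: 0.9637 × 0.00112 = 0.001079 mol.
Product: Φ × n_abs = 0.0072 × 0.001079 = 7.769×10⁻⁶ mol.
As a count: 7.769×10⁻⁶ × 6.022×10²³ = 4.7×10¹⁸.

4.7×10¹⁸ bleached molecules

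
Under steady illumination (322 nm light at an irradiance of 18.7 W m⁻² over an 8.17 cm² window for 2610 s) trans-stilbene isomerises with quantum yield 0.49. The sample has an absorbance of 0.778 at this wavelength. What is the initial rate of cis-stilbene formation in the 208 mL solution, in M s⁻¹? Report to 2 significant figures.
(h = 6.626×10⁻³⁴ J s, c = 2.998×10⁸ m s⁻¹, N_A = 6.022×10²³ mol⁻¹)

Photon energy at 322 nm: hc/λ = (6.626×10⁻³⁴)(2.998×10⁸)/(322×10⁻⁹) = 6.169×10⁻¹⁹ J.
Energy delivered: (18.7 W m⁻²)(8.17×10⁻⁴ m²)(2610 s) = 39.88 J.
Photons incident: 39.88 / 6.169×10⁻¹⁹ = 6.465×10¹⁹, i.e. 6.465×10¹⁹/6.022×10²³ = 1.074×10⁻⁴ mol.
Fraction absorbed: 1 − 10^(−0.778) = 0.8333.
Photons absorbed: 0.8333 × 1.074×10⁻⁴ = 8.950×10⁻⁵ mol.
Product formed: 0.49 × 8.950×10⁻⁵ = 4.386×10⁻⁵ mol.
Rate: 4.386×10⁻⁵ mol / (2610 s × 0.208 L) = 8.1×10⁻⁸ M s⁻¹.

8.1×10⁻⁸ M s⁻¹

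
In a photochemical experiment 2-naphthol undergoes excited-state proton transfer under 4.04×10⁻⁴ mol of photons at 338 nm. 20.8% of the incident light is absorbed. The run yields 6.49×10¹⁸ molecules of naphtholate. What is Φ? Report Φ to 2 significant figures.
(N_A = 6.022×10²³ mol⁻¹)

Product: 6.49×10¹⁸ / 6.022×10²³ = 1.078×10⁻⁵ mol.
Photons absorbed: 0.208 × 4.04×10⁻⁴ = 8.403×10⁻⁵ mol.
Φ = 1.078×10⁻⁵ mol / 8.403×10⁻⁵ mol photons = 0.13.

Φ = 0.13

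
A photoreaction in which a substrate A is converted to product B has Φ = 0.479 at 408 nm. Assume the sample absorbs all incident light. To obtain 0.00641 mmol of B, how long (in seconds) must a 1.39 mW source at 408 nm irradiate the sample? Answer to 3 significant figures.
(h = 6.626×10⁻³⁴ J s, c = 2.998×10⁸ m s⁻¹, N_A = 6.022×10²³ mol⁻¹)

t ≈ 2820 s

Product: 0.00641 mmol = 6.41×10⁻⁶ mol.
Photons that must be absorbed: 6.41×10⁻⁶ / 0.479 = 1.338×10⁻⁵ mol.
Photon energy: hc/λ = 4.869×10⁻¹⁹ J; per mole, 2.932×10⁵ J mol⁻¹.
Energy required: 1.338×10⁻⁵ × 2.932×10⁵ = 3.923 J.
Time: 3.923 J / 0.00139 W = 2820 s.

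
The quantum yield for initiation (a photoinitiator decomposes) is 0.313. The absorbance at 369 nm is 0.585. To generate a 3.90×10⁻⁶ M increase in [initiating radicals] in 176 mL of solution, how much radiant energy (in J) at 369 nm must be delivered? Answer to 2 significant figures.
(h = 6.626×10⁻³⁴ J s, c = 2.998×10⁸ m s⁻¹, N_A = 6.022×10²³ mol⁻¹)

Product: (3.90×10⁻⁶ M)(0.176 L) = 6.864×10⁻⁷ mol.
Photons that must be absorbed: 6.864×10⁻⁷ / 0.313 = 2.193×10⁻⁶ mol.
Fraction absorbed: 1 − 10^(−0.585) = 0.7400.
Incident photons needed: 2.193×10⁻⁶ / 0.7400 = 2.964×10⁻⁶ mol.
Photon energy: hc/λ = 5.383×10⁻¹⁹ J; per mole, 3.242×10⁵ J mol⁻¹.
Energy required: 2.964×10⁻⁶ × 3.242×10⁵ = 0.96 J.

0.96 J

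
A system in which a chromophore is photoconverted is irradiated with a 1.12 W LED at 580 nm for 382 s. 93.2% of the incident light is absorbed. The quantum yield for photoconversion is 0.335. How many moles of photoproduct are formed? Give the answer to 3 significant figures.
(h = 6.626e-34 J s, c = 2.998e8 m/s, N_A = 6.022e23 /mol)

Photon energy at 580 nm: hc/λ = (6.626e-34)(2.998e8)/(580e-9) = 3.425e-19 J.
Energy delivered: (1.12 W)(382 s) = 427.8 J.
Photons incident: 427.8 / 3.425e-19 = 1.249e21, i.e. 1.249e21/6.022e23 = 0.002074 mol.
Photons absorbed: 0.932 × 0.002074 = 0.001933 mol.
Product: Φ × n_abs = 0.335 × 0.001933 = 6.476e-4 mol.

6.48e-4 mol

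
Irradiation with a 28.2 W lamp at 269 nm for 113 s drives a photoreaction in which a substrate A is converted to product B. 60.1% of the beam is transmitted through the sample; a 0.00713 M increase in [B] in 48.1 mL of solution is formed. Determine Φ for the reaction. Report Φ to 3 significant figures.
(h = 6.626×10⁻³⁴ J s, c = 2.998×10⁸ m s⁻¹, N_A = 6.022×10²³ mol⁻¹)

Product: (0.00713 M)(0.0481 L) = 3.430×10⁻⁴ mol.
Photon energy at 269 nm: hc/λ = (6.626×10⁻³⁴)(2.998×10⁸)/(269×10⁻⁹) = 7.385×10⁻¹⁹ J.
Energy delivered: (28.2 W)(113 s) = 3187 J.
Photons incident: 3187 / 7.385×10⁻¹⁹ = 4.316×10²¹, i.e. 4.316×10²¹/6.022×10²³ = 0.007167 mol.
Fraction absorbed: 1 − 60.1/100 = 0.3990.
Photons absorbed: 0.3990 × 0.007167 = 0.002860 mol.
Φ = 3.430×10⁻⁴ mol / 0.002860 mol photons = 0.120.

Φ = 0.120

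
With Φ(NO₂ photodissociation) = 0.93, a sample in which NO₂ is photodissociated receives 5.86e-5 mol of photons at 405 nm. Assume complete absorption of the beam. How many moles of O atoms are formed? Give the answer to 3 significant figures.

5.45e-5 mol

Product: Φ × n_abs = 0.93 × 5.86e-5 = 5.450e-5 mol.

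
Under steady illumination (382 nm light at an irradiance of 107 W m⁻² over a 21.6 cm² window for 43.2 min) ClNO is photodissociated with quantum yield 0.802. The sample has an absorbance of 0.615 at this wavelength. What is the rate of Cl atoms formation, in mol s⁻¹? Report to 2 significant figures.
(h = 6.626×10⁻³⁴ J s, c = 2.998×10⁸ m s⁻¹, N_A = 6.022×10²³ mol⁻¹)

Photon energy at 382 nm: hc/λ = (6.626×10⁻³⁴)(2.998×10⁸)/(382×10⁻⁹) = 5.200×10⁻¹⁹ J.
Energy delivered: (107 W m⁻²)(21.6×10⁻⁴ m²)(2592 s) = 599.1 J.
Photons incident: 599.1 / 5.200×10⁻¹⁹ = 1.152×10²¹, i.e. 1.152×10²¹/6.022×10²³ = 0.001913 mol.
Fraction absorbed: 1 − 10^(−0.615) = 0.7573.
Photons absorbed: 0.7573 × 0.001913 = 0.001449 mol.
Product formed: 0.802 × 0.001449 = 0.001162 mol.
Rate: 0.001162 / 2592 s = 4.5×10⁻⁷ mol s⁻¹.

4.5×10⁻⁷ mol s⁻¹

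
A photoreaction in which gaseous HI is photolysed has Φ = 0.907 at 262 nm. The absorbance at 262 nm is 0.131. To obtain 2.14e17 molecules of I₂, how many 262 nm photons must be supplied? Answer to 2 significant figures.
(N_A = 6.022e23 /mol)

Product: 2.14e17 / 6.022e23 = 3.554e-7 mol.
Photons that must be absorbed: 3.554e-7 / 0.907 = 3.918e-7 mol.
Fraction absorbed: 1 − 10^(−0.131) = 0.2604.
Incident photons needed: 3.918e-7 / 0.2604 = 1.505e-6 mol.
Photon count: 1.505e-6 × 6.022e23 = 9.1e17.

9.1e17 photons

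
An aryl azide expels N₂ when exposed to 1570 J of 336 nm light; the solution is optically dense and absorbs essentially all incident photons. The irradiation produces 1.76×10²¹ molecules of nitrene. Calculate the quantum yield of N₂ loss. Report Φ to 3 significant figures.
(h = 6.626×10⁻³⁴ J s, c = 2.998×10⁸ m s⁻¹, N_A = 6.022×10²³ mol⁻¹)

Product: 1.76×10²¹ / 6.022×10²³ = 0.002923 mol.
Photon energy at 336 nm: hc/λ = (6.626×10⁻³⁴)(2.998×10⁸)/(336×10⁻⁹) = 5.912×10⁻¹⁹ J.
Photons incident: 1570 / 5.912×10⁻¹⁹ = 2.656×10²¹, i.e. 2.656×10²¹/6.022×10²³ = 0.004410 mol.
Φ = 0.002923 mol / 0.004410 mol photons = 0.663.

Φ = 0.663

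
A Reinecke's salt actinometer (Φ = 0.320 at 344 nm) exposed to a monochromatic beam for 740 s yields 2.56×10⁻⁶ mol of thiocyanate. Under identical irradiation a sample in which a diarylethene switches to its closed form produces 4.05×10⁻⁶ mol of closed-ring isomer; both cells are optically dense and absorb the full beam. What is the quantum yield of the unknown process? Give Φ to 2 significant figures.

Photons absorbed by the actinometer: 2.56×10⁻⁶ / 0.320 = 8.000×10⁻⁶ mol.
Φ(unknown) = 4.05×10⁻⁶ / 8.000×10⁻⁶ = 0.51.

Φ = 0.51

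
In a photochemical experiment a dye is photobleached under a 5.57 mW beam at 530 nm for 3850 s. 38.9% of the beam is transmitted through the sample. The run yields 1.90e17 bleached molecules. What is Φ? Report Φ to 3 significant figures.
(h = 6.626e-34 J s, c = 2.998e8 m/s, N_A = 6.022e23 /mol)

Φ = 0.00544

Product: 1.90e17 / 6.022e23 = 3.155e-7 mol.
Photon energy at 530 nm: hc/λ = (6.626e-34)(2.998e8)/(530e-9) = 3.748e-19 J.
Energy delivered: (5.57 mW)(3850 s) = 21.44 J.
Photons incident: 21.44 / 3.748e-19 = 5.720e19, i.e. 5.720e19/6.022e23 = 9.499e-5 mol.
Fraction absorbed: 1 − 38.9/100 = 0.6110.
Photons absorbed: 0.6110 × 9.499e-5 = 5.804e-5 mol.
Φ = 3.155e-7 mol / 5.804e-5 mol photons = 0.00544.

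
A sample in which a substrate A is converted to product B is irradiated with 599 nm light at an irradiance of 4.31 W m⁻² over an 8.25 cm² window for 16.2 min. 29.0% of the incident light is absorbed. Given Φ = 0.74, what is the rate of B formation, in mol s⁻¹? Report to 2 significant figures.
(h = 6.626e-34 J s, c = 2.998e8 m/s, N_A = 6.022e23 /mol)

3.8e-9 mol s⁻¹

Photon energy at 599 nm: hc/λ = (6.626e-34)(2.998e8)/(599e-9) = 3.316e-19 J.
Energy delivered: (4.31 W m⁻²)(8.25e-4 m²)(972 s) = 3.456 J.
Photons incident: 3.456 / 3.316e-19 = 1.042e19, i.e. 1.042e19/6.022e23 = 1.730e-5 mol.
Photons absorbed: 0.290 × 1.730e-5 = 5.017e-6 mol.
Product formed: 0.74 × 5.017e-6 = 3.713e-6 mol.
Rate: 3.713e-6 / 972 s = 3.8e-9 mol s⁻¹.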